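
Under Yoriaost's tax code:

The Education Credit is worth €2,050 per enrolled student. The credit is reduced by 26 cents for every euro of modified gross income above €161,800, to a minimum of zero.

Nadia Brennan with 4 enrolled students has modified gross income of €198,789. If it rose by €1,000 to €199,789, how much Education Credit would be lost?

At €198,789 — base = 4 × €2,050 = €8,200. 26% of the €36,989 excess over €161,800 is €9,617.14 ≥ base, so the credit is €0.
At €199,789 — base = 4 × €2,050 = €8,200. 26% of the €37,989 excess over €161,800 is €9,877.14 ≥ base, so the credit is €0.
Lost: €0 − €0 = €0.

€0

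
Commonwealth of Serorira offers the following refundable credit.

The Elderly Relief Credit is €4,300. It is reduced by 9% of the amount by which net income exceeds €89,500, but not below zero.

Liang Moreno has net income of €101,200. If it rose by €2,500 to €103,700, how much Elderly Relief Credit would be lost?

€225

At €101,200 — 9% of the €11,700 excess over €89,500 is €1,053; credit = €4,300 − €1,053 = €3,247.
At €103,700 — 9% of the €14,200 excess over €89,500 is €1,278; credit = €4,300 − €1,278 = €3,022.
Lost: €3,247 − €3,022 = €225.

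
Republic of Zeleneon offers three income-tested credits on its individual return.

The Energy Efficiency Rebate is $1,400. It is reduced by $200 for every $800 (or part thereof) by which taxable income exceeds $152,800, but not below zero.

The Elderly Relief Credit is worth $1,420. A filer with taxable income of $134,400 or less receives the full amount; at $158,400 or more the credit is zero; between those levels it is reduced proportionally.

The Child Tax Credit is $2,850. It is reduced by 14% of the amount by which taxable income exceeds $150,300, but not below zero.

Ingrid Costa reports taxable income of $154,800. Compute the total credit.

Energy Efficiency Rebate: income exceeds $152,800 by $2,000, which is 3 full-or-partial $800 increments; reduction = 3 × $200 = $600, leaving $800.
Elderly Relief Credit: $154,800 is $20,400 into a $24,000 phase-out range, leaving 3,600/24,000 of the credit: $1,420 × 3,600/24,000 = $213.
Child Tax Credit: 14% of the $4,500 excess over $150,300 is $630; credit = $2,850 − $630 = $2,220.
Total: $800 + $213 + $2,220 = $3,233.

$3,233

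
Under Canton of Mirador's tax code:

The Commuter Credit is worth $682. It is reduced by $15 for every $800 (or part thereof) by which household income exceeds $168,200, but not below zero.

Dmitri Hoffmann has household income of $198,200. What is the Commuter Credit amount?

$112

Commuter Credit: income exceeds $168,200 by $30,000, which is 38 full-or-partial $800 increments; reduction = 38 × $15 = $570, leaving $112.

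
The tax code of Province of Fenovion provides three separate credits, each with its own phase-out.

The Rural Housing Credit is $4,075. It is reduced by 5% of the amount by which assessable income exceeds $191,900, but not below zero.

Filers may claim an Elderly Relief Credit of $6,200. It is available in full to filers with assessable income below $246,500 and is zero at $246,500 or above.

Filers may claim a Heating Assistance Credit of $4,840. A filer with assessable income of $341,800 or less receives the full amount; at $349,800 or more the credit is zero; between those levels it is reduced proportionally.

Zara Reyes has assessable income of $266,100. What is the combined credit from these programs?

$5,205

Rural Housing Credit: 5% of the $74,200 excess over $191,900 is $3,710; credit = $4,075 − $3,710 = $365.
Elderly Relief Credit: $266,100 meets or exceeds the $246,500 cutoff, so the credit is $0.
Heating Assistance Credit: $266,100 is at or below the $341,800 threshold, so the full $4,840 applies.
Total: $365 + $0 + $4,840 = $5,205.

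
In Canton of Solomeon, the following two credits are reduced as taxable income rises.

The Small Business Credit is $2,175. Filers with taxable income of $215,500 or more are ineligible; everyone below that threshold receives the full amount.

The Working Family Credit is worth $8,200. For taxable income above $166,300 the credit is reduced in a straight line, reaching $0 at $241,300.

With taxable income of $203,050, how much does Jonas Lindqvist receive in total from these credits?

$6,357

Small Business Credit: $203,050 is below the $215,500 cutoff, so the full $2,175 applies.
Working Family Credit: $203,050 is $36,750 into a $75,000 phase-out range, leaving 38,250/75,000 of the credit: $8,200 × 38,250/75,000 = $4,182.
Total: $2,175 + $4,182 = $6,357.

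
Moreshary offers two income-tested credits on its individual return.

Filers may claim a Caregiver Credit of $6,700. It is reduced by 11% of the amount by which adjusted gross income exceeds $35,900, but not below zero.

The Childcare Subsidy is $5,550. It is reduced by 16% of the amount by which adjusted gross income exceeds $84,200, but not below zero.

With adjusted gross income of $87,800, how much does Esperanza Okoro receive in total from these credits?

$5,965

Caregiver Credit: 11% of the $51,900 excess over $35,900 is $5,709; credit = $6,700 − $5,709 = $991.
Childcare Subsidy: 16% of the $3,600 excess over $84,200 is $576; credit = $5,550 − $576 = $4,974.
Total: $991 + $4,974 = $5,965.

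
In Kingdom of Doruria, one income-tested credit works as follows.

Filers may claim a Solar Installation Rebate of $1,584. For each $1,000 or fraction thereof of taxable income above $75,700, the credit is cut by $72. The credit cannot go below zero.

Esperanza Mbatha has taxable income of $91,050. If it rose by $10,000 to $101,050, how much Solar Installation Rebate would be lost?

$432

At $91,050 — income exceeds $75,700 by $15,350, which is 16 full-or-partial $1,000 increments; reduction = 16 × $72 = $1,152, leaving $432.
At $101,050 — income exceeds $75,700 by $25,350 → 26 increments × $72 = $1,872 ≥ base, so the credit is $0.
Lost: $432 − $0 = $432.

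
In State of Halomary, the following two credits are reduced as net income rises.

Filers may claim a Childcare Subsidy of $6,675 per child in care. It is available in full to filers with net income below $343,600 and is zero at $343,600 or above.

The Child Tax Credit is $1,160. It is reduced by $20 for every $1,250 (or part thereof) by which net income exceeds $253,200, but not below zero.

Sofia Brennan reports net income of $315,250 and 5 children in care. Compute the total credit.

Childcare Subsidy: base = 5 × $6,675 = $33,375. $315,250 is below the $343,600 cutoff, so the full $33,375 applies.
Child Tax Credit: income exceeds $253,200 by $62,050, which is 50 full-or-partial $1,250 increments; reduction = 50 × $20 = $1,000, leaving $160.
Total: $33,375 + $160 = $33,535.

$33,535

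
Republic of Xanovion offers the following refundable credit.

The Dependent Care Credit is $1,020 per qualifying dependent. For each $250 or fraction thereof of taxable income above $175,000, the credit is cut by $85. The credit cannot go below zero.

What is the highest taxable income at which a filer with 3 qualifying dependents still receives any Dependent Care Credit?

$183,750

Full credit = 3 × $1,020 = $3,060.
After 35 increments the reduction is 35 × $85 = $2,975, leaving $85; one more increment wipes it out. Increment 35 ends at excess 35 × $250 = $8,750, so the highest qualifying income is $175,000 + $8,750 = $183,750.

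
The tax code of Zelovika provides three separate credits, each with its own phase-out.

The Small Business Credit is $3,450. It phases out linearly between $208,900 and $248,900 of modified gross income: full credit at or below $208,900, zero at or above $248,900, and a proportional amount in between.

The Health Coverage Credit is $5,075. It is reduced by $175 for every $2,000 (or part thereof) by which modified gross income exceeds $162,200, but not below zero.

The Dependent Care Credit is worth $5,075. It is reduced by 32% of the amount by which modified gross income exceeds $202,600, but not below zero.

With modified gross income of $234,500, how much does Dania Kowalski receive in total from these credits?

Small Business Credit: $234,500 is $25,600 into a $40,000 phase-out range, leaving 14,400/40,000 of the credit: $3,450 × 14,400/40,000 = $1,242.
Health Coverage Credit: income exceeds $162,200 by $72,300 → 37 increments × $175 = $6,475 ≥ base, so the credit is $0.
Dependent Care Credit: 32% of the $31,900 excess over $202,600 is $10,208 ≥ base, so the credit is $0.
Total: $1,242 + $0 + $0 = $1,242.

$1,242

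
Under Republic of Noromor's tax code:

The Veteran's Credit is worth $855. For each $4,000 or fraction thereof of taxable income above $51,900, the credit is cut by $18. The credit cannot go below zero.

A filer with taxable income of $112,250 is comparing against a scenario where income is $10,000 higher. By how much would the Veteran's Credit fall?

$36

At $112,250 — income exceeds $51,900 by $60,350, which is 16 full-or-partial $4,000 increments; reduction = 16 × $18 = $288, leaving $567.
At $122,250 — income exceeds $51,900 by $70,350, which is 18 full-or-partial $4,000 increments; reduction = 18 × $18 = $324, leaving $531.
Lost: $567 − $531 = $36.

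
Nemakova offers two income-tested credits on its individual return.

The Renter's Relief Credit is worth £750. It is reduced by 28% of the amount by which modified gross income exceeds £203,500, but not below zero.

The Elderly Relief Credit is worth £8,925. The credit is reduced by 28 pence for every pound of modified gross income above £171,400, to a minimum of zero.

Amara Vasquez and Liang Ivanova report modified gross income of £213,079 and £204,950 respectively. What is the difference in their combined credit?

Amara (£213,079): Renter's Relief Credit: 28% of the £9,579 excess over £203,500 is £2,682.12 ≥ base, so the credit is £0. Elderly Relief Credit: 28% of the £41,679 excess over £171,400 is £11,670.12 ≥ base, so the credit is £0. total £0 + £0 = £0
Liang (£204,950): Renter's Relief Credit: 28% of the £1,450 excess over £203,500 is £406; credit = £750 − £406 = £344. Elderly Relief Credit: 28% of the £33,550 excess over £171,400 is £9,394 ≥ base, so the credit is £0. total £344 + £0 = £344
Difference: |£0 − £344| = £344.

£344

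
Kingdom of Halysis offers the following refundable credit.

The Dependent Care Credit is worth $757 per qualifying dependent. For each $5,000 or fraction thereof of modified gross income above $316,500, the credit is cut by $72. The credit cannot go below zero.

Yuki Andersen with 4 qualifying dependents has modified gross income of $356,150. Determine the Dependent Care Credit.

$2,452

Dependent Care Credit: base = 4 × $757 = $3,028. income exceeds $316,500 by $39,650, which is 8 full-or-partial $5,000 increments; reduction = 8 × $72 = $576, leaving $2,452.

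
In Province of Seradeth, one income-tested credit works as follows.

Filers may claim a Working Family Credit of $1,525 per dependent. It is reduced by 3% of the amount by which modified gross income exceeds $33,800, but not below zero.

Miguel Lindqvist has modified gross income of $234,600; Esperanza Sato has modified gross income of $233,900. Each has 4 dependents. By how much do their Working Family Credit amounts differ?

Miguel ($234,600): Working Family Credit: base = 4 × $1,525 = $6,100. 3% of the $200,800 excess over $33,800 is $6,024; credit = $6,100 − $6,024 = $76.
Esperanza ($233,900): Working Family Credit: base = 4 × $1,525 = $6,100. 3% of the $200,100 excess over $33,800 is $6,003; credit = $6,100 − $6,003 = $97.
Difference: |$76 − $97| = $21.

$21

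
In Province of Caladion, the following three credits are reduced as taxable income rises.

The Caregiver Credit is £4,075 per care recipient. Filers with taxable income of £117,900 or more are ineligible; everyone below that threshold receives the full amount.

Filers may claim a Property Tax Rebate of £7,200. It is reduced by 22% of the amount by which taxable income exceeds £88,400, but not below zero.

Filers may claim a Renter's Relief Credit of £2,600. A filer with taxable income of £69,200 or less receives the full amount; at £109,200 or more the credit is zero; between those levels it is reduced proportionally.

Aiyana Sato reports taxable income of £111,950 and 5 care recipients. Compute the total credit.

Caregiver Credit: base = 5 × £4,075 = £20,375. £111,950 is below the £117,900 cutoff, so the full £20,375 applies.
Property Tax Rebate: 22% of the £23,550 excess over £88,400 is £5,181; credit = £7,200 − £5,181 = £2,019.
Renter's Relief Credit: £111,950 is at or above £109,200, so the credit is £0.
Total: £20,375 + £2,019 + £0 = £22,394.

£22,394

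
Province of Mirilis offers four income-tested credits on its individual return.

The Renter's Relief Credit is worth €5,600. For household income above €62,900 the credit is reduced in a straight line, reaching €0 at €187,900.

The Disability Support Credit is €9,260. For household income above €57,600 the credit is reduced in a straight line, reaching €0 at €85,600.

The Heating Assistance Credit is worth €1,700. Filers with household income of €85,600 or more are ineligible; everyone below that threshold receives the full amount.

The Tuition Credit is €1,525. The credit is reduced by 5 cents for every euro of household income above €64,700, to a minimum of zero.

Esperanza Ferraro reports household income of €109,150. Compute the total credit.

€3,528

Renter's Relief Credit: €109,150 is €46,250 into a €125,000 phase-out range, leaving 78,750/125,000 of the credit: €5,600 × 78,750/125,000 = €3,528.
Disability Support Credit: €109,150 is at or above €85,600, so the credit is €0.
Heating Assistance Credit: €109,150 meets or exceeds the €85,600 cutoff, so the credit is €0.
Tuition Credit: 5% of the €44,450 excess over €64,700 is €2,222.50 ≥ base, so the credit is €0.
Total: €3,528 + €0 + €0 + €0 = €3,528.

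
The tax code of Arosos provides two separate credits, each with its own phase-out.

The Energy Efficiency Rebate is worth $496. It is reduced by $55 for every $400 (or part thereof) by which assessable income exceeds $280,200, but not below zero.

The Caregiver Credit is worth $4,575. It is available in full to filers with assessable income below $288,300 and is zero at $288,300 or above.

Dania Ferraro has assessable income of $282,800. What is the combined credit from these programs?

Energy Efficiency Rebate: income exceeds $280,200 by $2,600, which is 7 full-or-partial $400 increments; reduction = 7 × $55 = $385, leaving $111.
Caregiver Credit: $282,800 is below the $288,300 cutoff, so the full $4,575 applies.
Total: $111 + $4,575 = $4,686.

$4,686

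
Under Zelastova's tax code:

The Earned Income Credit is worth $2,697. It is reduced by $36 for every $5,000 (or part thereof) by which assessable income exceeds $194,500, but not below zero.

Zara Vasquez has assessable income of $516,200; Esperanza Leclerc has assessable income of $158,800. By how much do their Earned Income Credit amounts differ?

Zara ($516,200): Earned Income Credit: income exceeds $194,500 by $321,700, which is 65 full-or-partial $5,000 increments; reduction = 65 × $36 = $2,340, leaving $357.
Esperanza ($158,800): Earned Income Credit: $158,800 is at or below the $194,500 threshold, so the full $2,697 applies.
Difference: |$357 − $2,697| = $2,340.

$2,340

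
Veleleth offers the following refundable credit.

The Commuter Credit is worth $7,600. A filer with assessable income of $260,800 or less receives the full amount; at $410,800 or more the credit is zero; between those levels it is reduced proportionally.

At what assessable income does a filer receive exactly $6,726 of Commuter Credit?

$6,726 is 6,726/7,600 of the full $7,600, so 874/7,600 of the $150,000 range has been used: income = $260,800 + $150,000 × 874/7,600 = $278,050.

$278,050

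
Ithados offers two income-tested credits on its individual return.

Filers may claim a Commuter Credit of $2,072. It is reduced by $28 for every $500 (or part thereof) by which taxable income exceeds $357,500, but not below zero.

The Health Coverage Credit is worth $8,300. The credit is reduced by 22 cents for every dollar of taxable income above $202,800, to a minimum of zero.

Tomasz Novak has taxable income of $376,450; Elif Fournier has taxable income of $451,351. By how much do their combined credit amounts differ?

$1,008

Tomasz ($376,450): Commuter Credit: income exceeds $357,500 by $18,950, which is 38 full-or-partial $500 increments; reduction = 38 × $28 = $1,064, leaving $1,008. Health Coverage Credit: 22% of the $173,650 excess over $202,800 is $38,203 ≥ base, so the credit is $0. total $1,008 + $0 = $1,008
Elif ($451,351): Commuter Credit: income exceeds $357,500 by $93,851 → 188 increments × $28 = $5,264 ≥ base, so the credit is $0. Health Coverage Credit: 22% of the $248,551 excess over $202,800 is $54,681.22 ≥ base, so the credit is $0. total $0 + $0 = $0
Difference: |$1,008 − $0| = $1,008.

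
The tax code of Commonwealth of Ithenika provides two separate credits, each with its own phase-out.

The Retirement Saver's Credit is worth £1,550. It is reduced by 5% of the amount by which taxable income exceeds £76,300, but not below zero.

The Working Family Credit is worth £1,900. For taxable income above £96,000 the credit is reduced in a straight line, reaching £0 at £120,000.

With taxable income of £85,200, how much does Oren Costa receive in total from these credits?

£3,005

Retirement Saver's Credit: 5% of the £8,900 excess over £76,300 is £445; credit = £1,550 − £445 = £1,105.
Working Family Credit: £85,200 is at or below the £96,000 threshold, so the full £1,900 applies.
Total: £1,105 + £1,900 = £3,005.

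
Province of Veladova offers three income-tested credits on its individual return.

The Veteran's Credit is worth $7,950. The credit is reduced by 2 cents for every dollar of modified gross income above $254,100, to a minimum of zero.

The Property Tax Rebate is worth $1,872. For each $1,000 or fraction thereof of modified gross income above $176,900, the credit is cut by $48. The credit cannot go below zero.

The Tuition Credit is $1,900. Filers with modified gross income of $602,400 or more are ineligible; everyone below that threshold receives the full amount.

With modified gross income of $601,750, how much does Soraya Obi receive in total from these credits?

Veteran's Credit: 2% of the $347,650 excess over $254,100 is $6,953; credit = $7,950 − $6,953 = $997.
Property Tax Rebate: income exceeds $176,900 by $424,850 → 425 increments × $48 = $20,400 ≥ base, so the credit is $0.
Tuition Credit: $601,750 is below the $602,400 cutoff, so the full $1,900 applies.
Total: $997 + $0 + $1,900 = $2,897.

$2,897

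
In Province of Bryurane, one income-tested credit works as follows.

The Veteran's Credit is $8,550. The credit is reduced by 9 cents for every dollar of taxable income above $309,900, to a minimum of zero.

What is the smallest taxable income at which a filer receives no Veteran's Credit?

The credit falls by 9% of each dollar above $309,900, so it reaches zero when the excess is $8,550 / 9% = $95,000: income = $309,900 + $95,000 = $404,900.

$404,900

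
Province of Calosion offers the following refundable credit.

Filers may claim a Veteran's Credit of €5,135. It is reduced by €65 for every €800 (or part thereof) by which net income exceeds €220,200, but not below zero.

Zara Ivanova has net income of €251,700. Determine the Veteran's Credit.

€2,535

Veteran's Credit: income exceeds €220,200 by €31,500, which is 40 full-or-partial €800 increments; reduction = 40 × €65 = €2,600, leaving €2,535.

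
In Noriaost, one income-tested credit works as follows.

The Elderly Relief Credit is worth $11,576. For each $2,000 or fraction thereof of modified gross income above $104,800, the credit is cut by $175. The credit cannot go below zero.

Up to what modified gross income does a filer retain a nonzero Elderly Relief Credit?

After 66 increments the reduction is 66 × $175 = $11,550, leaving $26; one more increment wipes it out. Increment 66 ends at excess 66 × $2,000 = $132,000, so the highest qualifying income is $104,800 + $132,000 = $236,800.

$236,800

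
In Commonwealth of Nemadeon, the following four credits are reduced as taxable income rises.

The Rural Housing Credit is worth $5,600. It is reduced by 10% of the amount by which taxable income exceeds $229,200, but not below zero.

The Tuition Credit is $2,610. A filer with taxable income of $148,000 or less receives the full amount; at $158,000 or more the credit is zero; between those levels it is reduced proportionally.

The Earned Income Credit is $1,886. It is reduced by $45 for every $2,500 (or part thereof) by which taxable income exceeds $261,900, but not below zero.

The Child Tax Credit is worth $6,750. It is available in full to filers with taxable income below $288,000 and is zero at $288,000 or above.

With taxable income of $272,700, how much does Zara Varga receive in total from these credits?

$9,661

Rural Housing Credit: 10% of the $43,500 excess over $229,200 is $4,350; credit = $5,600 − $4,350 = $1,250.
Tuition Credit: $272,700 is at or above $158,000, so the credit is $0.
Earned Income Credit: income exceeds $261,900 by $10,800, which is 5 full-or-partial $2,500 increments; reduction = 5 × $45 = $225, leaving $1,661.
Child Tax Credit: $272,700 is below the $288,000 cutoff, so the full $6,750 applies.
Total: $1,250 + $0 + $1,661 + $6,750 = $9,661.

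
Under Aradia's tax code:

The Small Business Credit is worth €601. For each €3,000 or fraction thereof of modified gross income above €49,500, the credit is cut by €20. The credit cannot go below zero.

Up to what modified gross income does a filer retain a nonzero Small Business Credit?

After 30 increments the reduction is 30 × €20 = €600, leaving €1; one more increment wipes it out. Increment 30 ends at excess 30 × €3,000 = €90,000, so the highest qualifying income is €49,500 + €90,000 = €139,500.

€139,500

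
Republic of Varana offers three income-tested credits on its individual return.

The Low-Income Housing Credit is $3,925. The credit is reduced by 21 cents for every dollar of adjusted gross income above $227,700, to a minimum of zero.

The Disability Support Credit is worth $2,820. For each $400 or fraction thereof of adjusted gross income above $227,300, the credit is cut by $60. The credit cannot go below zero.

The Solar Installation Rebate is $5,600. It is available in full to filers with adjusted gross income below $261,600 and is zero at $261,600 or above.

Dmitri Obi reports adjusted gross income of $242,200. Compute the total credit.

Low-Income Housing Credit: 21% of the $14,500 excess over $227,700 is $3,045; credit = $3,925 − $3,045 = $880.
Disability Support Credit: income exceeds $227,300 by $14,900, which is 38 full-or-partial $400 increments; reduction = 38 × $60 = $2,280, leaving $540.
Solar Installation Rebate: $242,200 is below the $261,600 cutoff, so the full $5,600 applies.
Total: $880 + $540 + $5,600 = $7,020.

$7,020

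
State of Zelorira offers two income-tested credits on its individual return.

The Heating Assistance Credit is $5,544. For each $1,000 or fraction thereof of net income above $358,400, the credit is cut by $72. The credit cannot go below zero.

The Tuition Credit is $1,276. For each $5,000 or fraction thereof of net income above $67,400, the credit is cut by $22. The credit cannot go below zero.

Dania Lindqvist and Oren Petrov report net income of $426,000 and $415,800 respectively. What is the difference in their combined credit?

$720

Dania ($426,000): Heating Assistance Credit: income exceeds $358,400 by $67,600, which is 68 full-or-partial $1,000 increments; reduction = 68 × $72 = $4,896, leaving $648. Tuition Credit: income exceeds $67,400 by $358,600 → 72 increments × $22 = $1,584 ≥ base, so the credit is $0. total $648 + $0 = $648
Oren ($415,800): Heating Assistance Credit: income exceeds $358,400 by $57,400, which is 58 full-or-partial $1,000 increments; reduction = 58 × $72 = $4,176, leaving $1,368. Tuition Credit: income exceeds $67,400 by $348,400 → 70 increments × $22 = $1,540 ≥ base, so the credit is $0. total $1,368 + $0 = $1,368
Difference: |$648 − $1,368| = $720.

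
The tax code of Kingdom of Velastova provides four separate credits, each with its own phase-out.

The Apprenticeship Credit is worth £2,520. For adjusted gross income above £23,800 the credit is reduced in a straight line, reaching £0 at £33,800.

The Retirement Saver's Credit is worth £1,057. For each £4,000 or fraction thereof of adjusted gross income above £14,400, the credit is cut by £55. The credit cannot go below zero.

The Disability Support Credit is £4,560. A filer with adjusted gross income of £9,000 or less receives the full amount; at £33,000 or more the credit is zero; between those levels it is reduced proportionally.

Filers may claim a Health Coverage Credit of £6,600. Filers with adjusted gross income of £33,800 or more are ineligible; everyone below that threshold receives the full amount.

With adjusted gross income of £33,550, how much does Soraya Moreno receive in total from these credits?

Apprenticeship Credit: £33,550 is £9,750 into a £10,000 phase-out range, leaving 250/10,000 of the credit: £2,520 × 250/10,000 = £63.
Retirement Saver's Credit: income exceeds £14,400 by £19,150, which is 5 full-or-partial £4,000 increments; reduction = 5 × £55 = £275, leaving £782.
Disability Support Credit: £33,550 is at or above £33,000, so the credit is £0.
Health Coverage Credit: £33,550 is below the £33,800 cutoff, so the full £6,600 applies.
Total: £63 + £782 + £0 + £6,600 = £7,445.

£7,445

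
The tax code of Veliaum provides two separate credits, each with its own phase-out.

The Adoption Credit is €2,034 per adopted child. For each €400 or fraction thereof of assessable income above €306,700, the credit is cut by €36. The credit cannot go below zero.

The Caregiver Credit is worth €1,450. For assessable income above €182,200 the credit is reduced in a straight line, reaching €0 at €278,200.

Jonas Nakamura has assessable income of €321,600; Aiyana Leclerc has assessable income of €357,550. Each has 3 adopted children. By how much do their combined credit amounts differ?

Jonas (€321,600): Adoption Credit: base = 3 × €2,034 = €6,102. income exceeds €306,700 by €14,900, which is 38 full-or-partial €400 increments; reduction = 38 × €36 = €1,368, leaving €4,734. Caregiver Credit: €321,600 is at or above €278,200, so the credit is €0. total €4,734 + €0 = €4,734
Aiyana (€357,550): Adoption Credit: base = 3 × €2,034 = €6,102. income exceeds €306,700 by €50,850, which is 128 full-or-partial €400 increments; reduction = 128 × €36 = €4,608, leaving €1,494. Caregiver Credit: €357,550 is at or above €278,200, so the credit is €0. total €1,494 + €0 = €1,494
Difference: |€4,734 − €1,494| = €3,240.

€3,240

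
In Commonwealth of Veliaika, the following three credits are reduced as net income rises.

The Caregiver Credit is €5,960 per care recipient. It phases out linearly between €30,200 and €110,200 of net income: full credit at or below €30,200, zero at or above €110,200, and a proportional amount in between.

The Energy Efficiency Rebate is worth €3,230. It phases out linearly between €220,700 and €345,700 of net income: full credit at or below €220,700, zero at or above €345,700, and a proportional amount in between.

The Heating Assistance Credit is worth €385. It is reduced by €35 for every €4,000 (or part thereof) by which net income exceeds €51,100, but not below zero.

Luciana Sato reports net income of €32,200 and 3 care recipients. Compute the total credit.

€21,048

Caregiver Credit: base = 3 × €5,960 = €17,880. €32,200 is €2,000 into a €80,000 phase-out range, leaving 78,000/80,000 of the credit: €17,880 × 78,000/80,000 = €17,433.
Energy Efficiency Rebate: €32,200 is at or below the €220,700 threshold, so the full €3,230 applies.
Heating Assistance Credit: €32,200 is at or below the €51,100 threshold, so the full €385 applies.
Total: €17,433 + €3,230 + €385 = €21,048.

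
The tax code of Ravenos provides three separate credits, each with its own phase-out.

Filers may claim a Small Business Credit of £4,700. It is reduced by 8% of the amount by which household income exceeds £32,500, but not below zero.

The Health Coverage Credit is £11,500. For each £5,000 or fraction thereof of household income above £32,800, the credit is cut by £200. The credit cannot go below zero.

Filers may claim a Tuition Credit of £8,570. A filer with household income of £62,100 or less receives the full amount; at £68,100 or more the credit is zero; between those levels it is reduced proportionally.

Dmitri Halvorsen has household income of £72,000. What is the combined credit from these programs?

£11,440

Small Business Credit: 8% of the £39,500 excess over £32,500 is £3,160; credit = £4,700 − £3,160 = £1,540.
Health Coverage Credit: income exceeds £32,800 by £39,200, which is 8 full-or-partial £5,000 increments; reduction = 8 × £200 = £1,600, leaving £9,900.
Tuition Credit: £72,000 is at or above £68,100, so the credit is £0.
Total: £1,540 + £9,900 + £0 = £11,440.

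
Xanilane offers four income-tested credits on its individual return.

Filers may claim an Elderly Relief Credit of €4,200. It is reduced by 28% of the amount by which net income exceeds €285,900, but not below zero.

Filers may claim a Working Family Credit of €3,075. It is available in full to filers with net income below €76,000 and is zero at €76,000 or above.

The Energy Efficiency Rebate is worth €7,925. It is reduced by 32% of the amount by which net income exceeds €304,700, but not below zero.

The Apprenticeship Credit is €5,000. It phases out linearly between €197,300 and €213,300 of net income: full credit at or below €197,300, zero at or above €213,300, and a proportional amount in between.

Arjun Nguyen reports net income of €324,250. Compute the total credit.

€1,669

Elderly Relief Credit: 28% of the €38,350 excess over €285,900 is €10,738 ≥ base, so the credit is €0.
Working Family Credit: €324,250 meets or exceeds the €76,000 cutoff, so the credit is €0.
Energy Efficiency Rebate: 32% of the €19,550 excess over €304,700 is €6,256; credit = €7,925 − €6,256 = €1,669.
Apprenticeship Credit: €324,250 is at or above €213,300, so the credit is €0.
Total: €0 + €0 + €1,669 + €0 = €1,669.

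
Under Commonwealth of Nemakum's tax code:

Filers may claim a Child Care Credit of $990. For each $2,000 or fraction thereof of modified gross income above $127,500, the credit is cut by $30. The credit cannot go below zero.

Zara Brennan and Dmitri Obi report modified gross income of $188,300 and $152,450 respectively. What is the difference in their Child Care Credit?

$540

Zara ($188,300): Child Care Credit: income exceeds $127,500 by $60,800, which is 31 full-or-partial $2,000 increments; reduction = 31 × $30 = $930, leaving $60.
Dmitri ($152,450): Child Care Credit: income exceeds $127,500 by $24,950, which is 13 full-or-partial $2,000 increments; reduction = 13 × $30 = $390, leaving $600.
Difference: |$60 − $600| = $540.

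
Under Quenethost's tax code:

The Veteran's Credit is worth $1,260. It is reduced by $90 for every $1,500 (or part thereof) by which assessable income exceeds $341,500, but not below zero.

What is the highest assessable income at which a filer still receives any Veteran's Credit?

After 13 increments the reduction is 13 × $90 = $1,170, leaving $90; one more increment wipes it out. Increment 13 ends at excess 13 × $1,500 = $19,500, so the highest qualifying income is $341,500 + $19,500 = $361,000.

$361,000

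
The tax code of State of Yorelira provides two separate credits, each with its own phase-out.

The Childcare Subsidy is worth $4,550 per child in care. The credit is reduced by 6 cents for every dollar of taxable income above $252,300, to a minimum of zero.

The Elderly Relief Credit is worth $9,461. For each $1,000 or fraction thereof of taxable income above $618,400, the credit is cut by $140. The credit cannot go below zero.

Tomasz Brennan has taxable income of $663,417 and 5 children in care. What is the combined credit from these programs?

Childcare Subsidy: base = 5 × $4,550 = $22,750. 6% of the $411,117 excess over $252,300 is $24,667.02 ≥ base, so the credit is $0.
Elderly Relief Credit: income exceeds $618,400 by $45,017, which is 46 full-or-partial $1,000 increments; reduction = 46 × $140 = $6,440, leaving $3,021.
Total: $0 + $3,021 = $3,021.

$3,021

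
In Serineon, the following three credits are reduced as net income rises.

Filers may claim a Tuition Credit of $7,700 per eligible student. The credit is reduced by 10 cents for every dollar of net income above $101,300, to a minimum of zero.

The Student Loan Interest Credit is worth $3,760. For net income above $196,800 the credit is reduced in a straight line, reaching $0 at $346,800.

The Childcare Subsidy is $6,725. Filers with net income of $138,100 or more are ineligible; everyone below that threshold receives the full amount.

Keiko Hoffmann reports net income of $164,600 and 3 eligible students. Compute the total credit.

$20,530

Tuition Credit: base = 3 × $7,700 = $23,100. 10% of the $63,300 excess over $101,300 is $6,330; credit = $23,100 − $6,330 = $16,770.
Student Loan Interest Credit: $164,600 is at or below the $196,800 threshold, so the full $3,760 applies.
Childcare Subsidy: $164,600 meets or exceeds the $138,100 cutoff, so the credit is $0.
Total: $16,770 + $3,760 + $0 = $20,530.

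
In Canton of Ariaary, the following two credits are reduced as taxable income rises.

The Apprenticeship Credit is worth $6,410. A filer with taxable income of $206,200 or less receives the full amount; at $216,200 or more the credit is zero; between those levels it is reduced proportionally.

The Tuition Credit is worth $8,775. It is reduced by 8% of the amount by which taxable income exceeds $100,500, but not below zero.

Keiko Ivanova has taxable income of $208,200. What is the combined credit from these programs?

Apprenticeship Credit: $208,200 is $2,000 into a $10,000 phase-out range, leaving 8,000/10,000 of the credit: $6,410 × 8,000/10,000 = $5,128.
Tuition Credit: 8% of the $107,700 excess over $100,500 is $8,616; credit = $8,775 − $8,616 = $159.
Total: $5,128 + $159 = $5,287.

$5,287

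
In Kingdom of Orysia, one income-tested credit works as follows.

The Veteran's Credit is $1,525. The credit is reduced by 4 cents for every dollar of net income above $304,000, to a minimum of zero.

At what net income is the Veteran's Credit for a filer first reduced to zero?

The credit falls by 4% of each dollar above $304,000, so it reaches zero when the excess is $1,525 / 4% = $38,125: income = $304,000 + $38,125 = $342,125.

$342,125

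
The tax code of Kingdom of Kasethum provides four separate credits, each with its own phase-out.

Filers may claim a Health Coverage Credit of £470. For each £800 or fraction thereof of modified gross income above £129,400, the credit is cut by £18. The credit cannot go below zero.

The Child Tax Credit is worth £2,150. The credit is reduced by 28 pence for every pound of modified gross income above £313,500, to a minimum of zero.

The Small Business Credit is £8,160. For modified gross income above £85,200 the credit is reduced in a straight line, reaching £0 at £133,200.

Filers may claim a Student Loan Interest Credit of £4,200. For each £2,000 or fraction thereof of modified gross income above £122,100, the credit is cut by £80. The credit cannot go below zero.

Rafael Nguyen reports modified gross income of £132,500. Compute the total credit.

£6,387

Health Coverage Credit: income exceeds £129,400 by £3,100, which is 4 full-or-partial £800 increments; reduction = 4 × £18 = £72, leaving £398.
Child Tax Credit: £132,500 is at or below the £313,500 threshold, so the full £2,150 applies.
Small Business Credit: £132,500 is £47,300 into a £48,000 phase-out range, leaving 700/48,000 of the credit: £8,160 × 700/48,000 = £119.
Student Loan Interest Credit: income exceeds £122,100 by £10,400, which is 6 full-or-partial £2,000 increments; reduction = 6 × £80 = £480, leaving £3,720.
Total: £398 + £2,150 + £119 + £3,720 = £6,387.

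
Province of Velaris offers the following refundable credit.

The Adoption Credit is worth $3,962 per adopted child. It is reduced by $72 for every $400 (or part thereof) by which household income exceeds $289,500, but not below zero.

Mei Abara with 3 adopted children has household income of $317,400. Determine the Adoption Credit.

$6,846

Adoption Credit: base = 3 × $3,962 = $11,886. income exceeds $289,500 by $27,900, which is 70 full-or-partial $400 increments; reduction = 70 × $72 = $5,040, leaving $6,846.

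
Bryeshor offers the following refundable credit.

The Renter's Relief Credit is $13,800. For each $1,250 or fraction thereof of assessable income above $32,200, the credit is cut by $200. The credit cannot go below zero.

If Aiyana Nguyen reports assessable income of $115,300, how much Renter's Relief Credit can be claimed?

$400

Renter's Relief Credit: income exceeds $32,200 by $83,100, which is 67 full-or-partial $1,250 increments; reduction = 67 × $200 = $13,400, leaving $400.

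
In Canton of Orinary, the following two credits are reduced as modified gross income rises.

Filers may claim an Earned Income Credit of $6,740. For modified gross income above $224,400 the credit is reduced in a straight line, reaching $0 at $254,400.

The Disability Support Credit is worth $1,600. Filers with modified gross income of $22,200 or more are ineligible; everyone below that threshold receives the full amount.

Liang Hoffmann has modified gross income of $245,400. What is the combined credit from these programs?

$2,022

Earned Income Credit: $245,400 is $21,000 into a $30,000 phase-out range, leaving 9,000/30,000 of the credit: $6,740 × 9,000/30,000 = $2,022.
Disability Support Credit: $245,400 meets or exceeds the $22,200 cutoff, so the credit is $0.
Total: $2,022 + $0 = $2,022.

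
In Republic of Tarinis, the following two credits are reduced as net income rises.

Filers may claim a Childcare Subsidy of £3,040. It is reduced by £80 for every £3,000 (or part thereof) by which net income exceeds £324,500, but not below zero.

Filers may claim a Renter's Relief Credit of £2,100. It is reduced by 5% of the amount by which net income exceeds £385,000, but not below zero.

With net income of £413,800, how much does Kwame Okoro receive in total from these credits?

Childcare Subsidy: income exceeds £324,500 by £89,300, which is 30 full-or-partial £3,000 increments; reduction = 30 × £80 = £2,400, leaving £640.
Renter's Relief Credit: 5% of the £28,800 excess over £385,000 is £1,440; credit = £2,100 − £1,440 = £660.
Total: £640 + £660 = £1,300.

£1,300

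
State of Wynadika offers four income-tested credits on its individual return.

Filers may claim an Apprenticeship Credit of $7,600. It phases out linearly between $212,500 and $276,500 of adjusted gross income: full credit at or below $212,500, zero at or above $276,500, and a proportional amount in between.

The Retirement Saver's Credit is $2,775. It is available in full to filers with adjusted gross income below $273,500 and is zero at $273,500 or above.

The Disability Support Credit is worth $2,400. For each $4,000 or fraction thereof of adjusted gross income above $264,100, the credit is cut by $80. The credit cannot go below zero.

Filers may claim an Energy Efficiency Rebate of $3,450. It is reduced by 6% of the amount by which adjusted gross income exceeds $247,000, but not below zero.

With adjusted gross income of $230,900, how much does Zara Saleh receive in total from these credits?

$14,040

Apprenticeship Credit: $230,900 is $18,400 into a $64,000 phase-out range, leaving 45,600/64,000 of the credit: $7,600 × 45,600/64,000 = $5,415.
Retirement Saver's Credit: $230,900 is below the $273,500 cutoff, so the full $2,775 applies.
Disability Support Credit: $230,900 is at or below the $264,100 threshold, so the full $2,400 applies.
Energy Efficiency Rebate: $230,900 is at or below the $247,000 threshold, so the full $3,450 applies.
Total: $5,415 + $2,775 + $2,400 + $3,450 = $14,040.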